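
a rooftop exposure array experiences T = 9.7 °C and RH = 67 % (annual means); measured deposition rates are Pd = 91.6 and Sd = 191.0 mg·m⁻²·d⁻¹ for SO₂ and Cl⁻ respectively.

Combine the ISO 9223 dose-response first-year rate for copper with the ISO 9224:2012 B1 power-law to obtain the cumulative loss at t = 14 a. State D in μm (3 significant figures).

copper: temperature factor f = +0.126·(-0.3) = -0.0378
  Pd branch = 0.0053·Pd^0.26·e^(0.059·RH+f) = 0.8604 μm/a
  Sd branch = 0.01025·Sd^0.27·e^(0.036·RH+0.049·T) = 0.7595 μm/a
  sum: 0.8604 + 0.7595 → r_corr = 1.62 μm/a
Power-law: D(14) = r_corr · 14^0.667
  D(14) = 1.62 × 14^0.667 = 1.62 × 5.814 = 9.418 μm

D(14) = 9.42 μm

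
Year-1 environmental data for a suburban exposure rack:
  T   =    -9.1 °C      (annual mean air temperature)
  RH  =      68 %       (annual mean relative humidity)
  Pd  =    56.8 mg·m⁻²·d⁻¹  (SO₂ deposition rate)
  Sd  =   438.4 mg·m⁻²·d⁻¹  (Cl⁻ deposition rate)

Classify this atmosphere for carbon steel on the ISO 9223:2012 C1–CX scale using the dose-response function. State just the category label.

C3

carbon steel: f(T) = +0.150·(T−10) [T≤10 °C] = -2.8650
  SO₂ term: 1.77·56.8^0.52·exp(0.02·68-2.8650) = 3.211
  Cl⁻ term: 0.102·438.4^0.62·exp(0.033·68+0.04·-9.1) = 29.04
  r_corr = 3.211 + 29.04 = 32.25 μm/a
32.3 μm/a falls in (25, 50] for carbon steel → category C3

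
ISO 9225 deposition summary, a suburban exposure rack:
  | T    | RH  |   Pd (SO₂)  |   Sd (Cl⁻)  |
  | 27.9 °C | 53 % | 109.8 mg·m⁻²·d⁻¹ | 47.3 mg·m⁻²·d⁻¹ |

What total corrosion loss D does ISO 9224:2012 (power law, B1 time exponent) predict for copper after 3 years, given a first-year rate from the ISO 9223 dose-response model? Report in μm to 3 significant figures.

D(3) = 1.80 μm

copper: T>10 °C ⇒ hinge -0.080·(27.9−10) = -1.4320
  sulphur-dioxide contribution → 0.09794 μm/a
  chloride contribution → 0.7679 μm/a
  ⇒ r_corr(copper) = 0.8658 μm/a
ISO 9224: D(t) = r_corr · t^b with b = 0.667 (copper, B1)
  D(3) = 0.8658 × 3^0.667 = 0.8658 × 2.081 = 1.802 μm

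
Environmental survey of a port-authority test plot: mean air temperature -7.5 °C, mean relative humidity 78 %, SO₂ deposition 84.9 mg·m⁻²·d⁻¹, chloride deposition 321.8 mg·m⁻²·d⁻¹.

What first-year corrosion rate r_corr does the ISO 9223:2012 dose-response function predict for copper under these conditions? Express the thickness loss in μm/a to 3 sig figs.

copper: f(T) = +0.126·(T−10) [T≤10 °C] = -2.2050
  sulphur-dioxide contribution → 0.1848 μm/a
  chloride contribution → 0.5593 μm/a
  ⇒ r_corr(copper) = 0.7442 μm/a

r_corr = 0.744 μm/a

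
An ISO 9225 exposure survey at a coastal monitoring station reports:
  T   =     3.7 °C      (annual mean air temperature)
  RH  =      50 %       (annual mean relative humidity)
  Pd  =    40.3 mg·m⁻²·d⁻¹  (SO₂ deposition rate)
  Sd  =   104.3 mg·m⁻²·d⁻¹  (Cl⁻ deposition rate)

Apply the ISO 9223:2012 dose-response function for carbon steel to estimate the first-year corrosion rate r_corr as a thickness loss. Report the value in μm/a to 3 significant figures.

r_corr = 23.8 μm/a

carbon steel: f(T) = +0.150·(T−10) [T≤10 °C] = -0.9450
  Pd branch = 1.77·Pd^0.52·e^(0.02·RH+f) = 12.78 μm/a
  Sd branch = 0.102·Sd^0.62·e^(0.033·RH+0.04·T) = 10.98 μm/a
  r_corr = 12.78 + 10.98 = 23.77 μm/a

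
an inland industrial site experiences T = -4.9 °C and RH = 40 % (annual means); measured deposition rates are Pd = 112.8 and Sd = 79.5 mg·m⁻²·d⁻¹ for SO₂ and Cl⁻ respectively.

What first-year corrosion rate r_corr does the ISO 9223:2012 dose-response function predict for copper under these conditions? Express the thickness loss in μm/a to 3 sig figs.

r_corr = 0.140 μm/a

copper: T≤10 °C ⇒ hinge +0.126·(-4.9−10) = -1.8774
  Pd branch = 0.0053·Pd^0.26·e^(0.059·RH+f) = 0.02934 μm/a
  Sd branch = 0.01025·Sd^0.27·e^(0.036·RH+0.049·T) = 0.1109 μm/a
  sum: 0.02934 + 0.1109 → r_corr = 0.1402 μm/a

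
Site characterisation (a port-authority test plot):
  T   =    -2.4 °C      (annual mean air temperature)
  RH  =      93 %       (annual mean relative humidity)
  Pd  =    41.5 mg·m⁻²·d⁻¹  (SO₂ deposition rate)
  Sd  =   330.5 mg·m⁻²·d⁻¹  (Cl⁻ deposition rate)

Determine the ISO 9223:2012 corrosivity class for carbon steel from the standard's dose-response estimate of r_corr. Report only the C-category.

carbon steel: T≤10 °C ⇒ hinge +0.150·(-2.4−10) = -1.8600
  SO₂ term: 1.77·41.5^0.52·exp(0.02·93-1.8600) = 12.28
  Cl⁻ term: 0.102·330.5^0.62·exp(0.033·93+0.04·-2.4) = 72.72
  r_corr = 12.28 + 72.72 = 85 μm/a
85 μm/a falls in (80, 200] for carbon steel → category C5

C5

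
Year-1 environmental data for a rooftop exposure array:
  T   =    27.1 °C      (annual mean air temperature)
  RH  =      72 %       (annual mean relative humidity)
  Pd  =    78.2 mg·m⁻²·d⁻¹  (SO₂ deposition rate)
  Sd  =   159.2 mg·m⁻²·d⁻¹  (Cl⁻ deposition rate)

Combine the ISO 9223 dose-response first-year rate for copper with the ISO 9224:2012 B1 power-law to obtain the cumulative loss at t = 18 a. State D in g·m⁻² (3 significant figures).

copper: temperature factor f = -0.080·(17.1) = -1.3680
  SO₂ term: 0.0053·78.2^0.26·exp(0.059·72-1.3680) = 0.2933
  Cl⁻ term: 0.01025·159.2^0.27·exp(0.036·72+0.049·27.1) = 2.031
  r_corr = 0.2933 + 2.031 = 2.324 μm/a
ISO 9224: D(t) = r_corr · t^b with b = 0.667 (copper, B1)
  D(18) = 2.324 × 18^0.667 = 2.324 × 6.875 = 15.98 μm
  Mass loss = 15.98 μm × 8.96 g/cm³ = 143.2 g·m⁻²

D(18) = 143 g·m⁻²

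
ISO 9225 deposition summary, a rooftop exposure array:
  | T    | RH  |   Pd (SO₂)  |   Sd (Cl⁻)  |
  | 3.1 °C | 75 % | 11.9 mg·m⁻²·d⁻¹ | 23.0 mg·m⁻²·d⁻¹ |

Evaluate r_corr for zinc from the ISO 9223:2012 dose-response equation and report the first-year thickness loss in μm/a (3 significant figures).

r_corr = 1.18 μm/a

zinc: f(T) = +0.038·(T−10) [T≤10 °C] = -0.2622
  Pd branch = 0.0129·Pd^0.44·e^(0.046·RH+f) = 0.9296 μm/a
  Sd branch = 0.0175·Sd^0.57·e^(0.008·RH+0.085·T) = 0.2479 μm/a
  r_corr = 0.9296 + 0.2479 = 1.177 μm/a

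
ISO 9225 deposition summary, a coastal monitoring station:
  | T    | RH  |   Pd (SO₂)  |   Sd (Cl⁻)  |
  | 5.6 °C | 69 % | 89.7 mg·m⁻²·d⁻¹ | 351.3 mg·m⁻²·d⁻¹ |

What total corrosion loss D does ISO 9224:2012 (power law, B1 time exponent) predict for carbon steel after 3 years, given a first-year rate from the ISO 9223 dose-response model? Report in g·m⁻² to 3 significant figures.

carbon steel: T≤10 °C ⇒ hinge +0.150·(5.6−10) = -0.6600
  sulphur-dioxide contribution → 37.68 μm/a
  chloride contribution → 47.11 μm/a
  ⇒ r_corr(carbon steel) = 84.79 μm/a
Power-law: D(3) = r_corr · 3^0.523
  D(3) = 84.79 × 3^0.523 = 84.79 × 1.776 = 150.6 μm
  Mass loss = 150.6 μm × 7.85 g/cm³ = 1182 g·m⁻²

D(3) = 1.18e+03 g·m⁻²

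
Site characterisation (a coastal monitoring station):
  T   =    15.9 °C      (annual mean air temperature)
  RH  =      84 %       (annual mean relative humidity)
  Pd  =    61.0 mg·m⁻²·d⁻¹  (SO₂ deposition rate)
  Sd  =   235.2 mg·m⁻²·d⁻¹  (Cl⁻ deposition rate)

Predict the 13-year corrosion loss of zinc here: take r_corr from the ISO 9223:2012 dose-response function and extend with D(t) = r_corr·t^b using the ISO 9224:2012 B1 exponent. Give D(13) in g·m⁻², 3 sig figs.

zinc: f(T) = -0.071·(T−10) [T>10 °C] = -0.4189
  Pd branch = 0.0129·Pd^0.44·e^(0.046·RH+f) = 2.468 μm/a
  Cl⁻ term: 0.0175·235.2^0.57·exp(0.008·84+0.085·15.9) = 2.975
  r_corr = 2.468 + 2.975 = 5.443 μm/a
Long-term exponent b (ISO 9224 Table 2, B1) = 0.813
  D(13) = 5.443 × 13^0.813 = 5.443 × 8.047 = 43.8 μm
  Mass loss = 43.8 μm × 7.14 g/cm³ = 312.8 g·m⁻²

D(13) = 313 g·m⁻²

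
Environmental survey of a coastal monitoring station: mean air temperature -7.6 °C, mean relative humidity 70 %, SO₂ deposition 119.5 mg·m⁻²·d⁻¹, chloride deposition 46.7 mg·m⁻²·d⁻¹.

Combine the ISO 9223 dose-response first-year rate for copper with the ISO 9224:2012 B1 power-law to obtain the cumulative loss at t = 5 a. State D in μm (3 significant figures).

D(5) = 1.09 μm

copper: T≤10 °C ⇒ hinge +0.126·(-7.6−10) = -2.2176
  Pd branch = 0.0053·Pd^0.26·e^(0.059·RH+f) = 0.1244 μm/a
  Sd branch = 0.01025·Sd^0.27·e^(0.036·RH+0.049·T) = 0.2478 μm/a
  sum: 0.1244 + 0.2478 → r_corr = 0.3722 μm/a
Power-law: D(5) = r_corr · 5^0.667
  D(5) = 0.3722 × 5^0.667 = 0.3722 × 2.926 = 1.089 μm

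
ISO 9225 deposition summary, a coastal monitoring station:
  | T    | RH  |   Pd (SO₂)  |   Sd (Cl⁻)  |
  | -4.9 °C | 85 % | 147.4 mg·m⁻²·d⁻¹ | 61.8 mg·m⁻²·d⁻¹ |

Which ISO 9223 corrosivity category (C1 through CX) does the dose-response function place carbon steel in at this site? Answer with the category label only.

carbon steel: T≤10 °C ⇒ hinge +0.150·(-4.9−10) = -2.2350
  SO₂ term: 1.77·147.4^0.52·exp(0.02·85-2.2350) = 13.91
  Sd branch = 0.102·Sd^0.62·e^(0.033·RH+0.04·T) = 17.87 μm/a
  r_corr = 13.91 + 17.87 = 31.78 μm/a
Category bounds: 25…50 μm/a bracket r_corr ⇒ C3

C3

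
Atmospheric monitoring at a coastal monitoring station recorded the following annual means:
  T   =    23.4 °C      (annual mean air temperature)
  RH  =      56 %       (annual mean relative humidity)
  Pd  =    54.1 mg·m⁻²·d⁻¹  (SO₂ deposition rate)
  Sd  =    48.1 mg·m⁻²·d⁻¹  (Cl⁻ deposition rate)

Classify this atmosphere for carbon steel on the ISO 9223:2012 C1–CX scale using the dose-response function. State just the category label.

C3

carbon steel: T>10 °C ⇒ hinge -0.054·(23.4−10) = -0.7236
  Pd branch = 1.77·Pd^0.52·e^(0.02·RH+f) = 20.96 μm/a
  Cl⁻ term: 0.102·48.1^0.62·exp(0.033·56+0.04·23.4) = 18.22
  sum: 20.96 + 18.22 → r_corr = 39.18 μm/a
39.2 μm/a falls in (25, 50] for carbon steel → category C3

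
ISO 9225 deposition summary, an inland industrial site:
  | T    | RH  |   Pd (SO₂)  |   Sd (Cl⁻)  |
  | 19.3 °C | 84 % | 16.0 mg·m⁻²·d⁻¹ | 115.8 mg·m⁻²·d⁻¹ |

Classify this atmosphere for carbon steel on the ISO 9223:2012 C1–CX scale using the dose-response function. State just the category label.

carbon steel: T>10 °C ⇒ hinge -0.054·(19.3−10) = -0.5022
  Pd branch = 1.77·Pd^0.52·e^(0.02·RH+f) = 24.3 μm/a
  Sd branch = 0.102·Sd^0.62·e^(0.033·RH+0.04·T) = 67.18 μm/a
  sum: 24.3 + 67.18 → r_corr = 91.48 μm/a
91.5 μm/a falls in (80, 200] for carbon steel → category C5

C5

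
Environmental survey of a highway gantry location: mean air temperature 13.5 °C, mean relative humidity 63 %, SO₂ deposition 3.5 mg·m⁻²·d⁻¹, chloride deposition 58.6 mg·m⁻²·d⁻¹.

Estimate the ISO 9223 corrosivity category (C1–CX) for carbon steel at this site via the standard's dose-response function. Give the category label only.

C3

carbon steel: temperature factor f = -0.054·(3.5) = -0.1890
  sulphur-dioxide contribution → 9.909 μm/a
  chloride contribution → 17.46 μm/a
  ⇒ r_corr(carbon steel) = 27.37 μm/a
ISO 9223 Table 2 (carbon steel): 25 < 27.4 ≤ 50 μm/a ⇒ C3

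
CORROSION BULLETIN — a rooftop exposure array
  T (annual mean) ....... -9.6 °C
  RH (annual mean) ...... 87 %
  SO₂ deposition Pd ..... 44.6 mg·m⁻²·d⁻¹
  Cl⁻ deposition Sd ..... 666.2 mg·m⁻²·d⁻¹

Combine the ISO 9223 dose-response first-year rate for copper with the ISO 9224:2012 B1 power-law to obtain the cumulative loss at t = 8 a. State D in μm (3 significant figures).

copper: f(T) = +0.126·(T−10) [T≤10 °C] = -2.4696
  sulphur-dioxide contribution → 0.2041 μm/a
  chloride contribution → 0.8492 μm/a
  ⇒ r_corr(copper) = 1.053 μm/a
Power-law: D(8) = r_corr · 8^0.667
  D(8) = 1.053 × 8^0.667 = 1.053 × 4.003 = 4.216 μm

D(8) = 4.22 μm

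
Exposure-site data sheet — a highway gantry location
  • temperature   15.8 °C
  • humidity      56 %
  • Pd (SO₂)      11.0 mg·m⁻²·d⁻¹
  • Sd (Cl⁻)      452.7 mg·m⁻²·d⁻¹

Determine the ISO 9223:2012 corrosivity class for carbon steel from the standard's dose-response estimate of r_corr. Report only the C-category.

carbon steel: T>10 °C ⇒ hinge -0.054·(15.8−10) = -0.3132
  sulphur-dioxide contribution → 13.8 μm/a
  chloride contribution → 53.98 μm/a
  total first-year rate 67.78 μm/a
Category bounds: 50…80 μm/a bracket r_corr ⇒ C4

C4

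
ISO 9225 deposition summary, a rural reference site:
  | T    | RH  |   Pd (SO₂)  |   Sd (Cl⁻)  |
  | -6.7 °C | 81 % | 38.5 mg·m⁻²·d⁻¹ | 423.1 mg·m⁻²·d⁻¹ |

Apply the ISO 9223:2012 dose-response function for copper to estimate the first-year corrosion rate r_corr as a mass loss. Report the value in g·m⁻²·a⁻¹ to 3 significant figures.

r_corr = 8.03 g·m⁻²·a⁻¹

copper: T≤10 °C ⇒ hinge +0.126·(-6.7−10) = -2.1042
  sulphur-dioxide contribution → 0.1987 μm/a
  chloride contribution → 0.6977 μm/a
  total first-year rate 0.8964 μm/a
Convert to mass loss: 0.8964 μm/a × 8.96 g/cm³ = 8.032 g·m⁻²·a⁻¹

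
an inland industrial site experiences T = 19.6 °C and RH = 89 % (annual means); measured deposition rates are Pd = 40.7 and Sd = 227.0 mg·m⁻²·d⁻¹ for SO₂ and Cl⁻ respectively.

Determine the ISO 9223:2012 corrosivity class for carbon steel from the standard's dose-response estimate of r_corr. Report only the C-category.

carbon steel: T>10 °C ⇒ hinge -0.054·(19.6−10) = -0.5184
  Pd branch = 1.77·Pd^0.52·e^(0.02·RH+f) = 42.94 μm/a
  Sd branch = 0.102·Sd^0.62·e^(0.033·RH+0.04·T) = 121.7 μm/a
  sum: 42.94 + 121.7 → r_corr = 164.7 μm/a
165 μm/a falls in (80, 200] for carbon steel → category C5

C5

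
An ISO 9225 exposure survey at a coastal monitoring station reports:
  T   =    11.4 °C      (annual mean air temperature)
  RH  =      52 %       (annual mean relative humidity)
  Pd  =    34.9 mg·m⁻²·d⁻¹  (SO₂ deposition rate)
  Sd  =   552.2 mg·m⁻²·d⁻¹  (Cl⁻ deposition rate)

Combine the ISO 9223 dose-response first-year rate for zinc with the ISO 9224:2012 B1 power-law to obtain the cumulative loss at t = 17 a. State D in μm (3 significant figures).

zinc: T>10 °C ⇒ hinge -0.071·(11.4−10) = -0.0994
  SO₂ term: 0.0129·34.9^0.44·exp(0.046·52-0.0994) = 0.6097
  Cl⁻ term: 0.0175·552.2^0.57·exp(0.008·52+0.085·11.4) = 2.556
  sum: 0.6097 + 2.556 → r_corr = 3.165 μm/a
Long-term exponent b (ISO 9224 Table 2, B1) = 0.813
  D(17) = 3.165 × 17^0.813 = 3.165 × 10.01 = 31.68 μm

D(17) = 31.7 μm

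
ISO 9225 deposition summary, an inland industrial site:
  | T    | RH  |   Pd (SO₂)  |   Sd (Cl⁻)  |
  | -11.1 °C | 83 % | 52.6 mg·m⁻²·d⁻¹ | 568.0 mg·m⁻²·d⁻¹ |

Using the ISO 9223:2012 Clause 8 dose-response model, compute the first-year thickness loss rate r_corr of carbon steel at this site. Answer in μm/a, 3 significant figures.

r_corr = 54.7 μm/a

carbon steel: T≤10 °C ⇒ hinge +0.150·(-11.1−10) = -3.1650
  SO₂ term: 1.77·52.6^0.52·exp(0.02·83-3.1650) = 3.085
  Cl⁻ term: 0.102·568.0^0.62·exp(0.033·83+0.04·-11.1) = 51.64
  r_corr = 3.085 + 51.64 = 54.73 μm/a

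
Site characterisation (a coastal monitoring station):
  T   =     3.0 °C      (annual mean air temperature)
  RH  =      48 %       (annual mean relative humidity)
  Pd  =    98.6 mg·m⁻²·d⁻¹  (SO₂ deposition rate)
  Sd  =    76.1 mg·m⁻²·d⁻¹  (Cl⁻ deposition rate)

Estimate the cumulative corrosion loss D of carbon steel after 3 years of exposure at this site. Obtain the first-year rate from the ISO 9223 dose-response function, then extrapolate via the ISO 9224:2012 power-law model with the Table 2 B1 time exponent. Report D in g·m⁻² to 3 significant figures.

D(3) = 360 g·m⁻²

carbon steel: T≤10 °C ⇒ hinge +0.150·(3.0−10) = -1.0500
  sulphur-dioxide contribution → 17.61 μm/a
  chloride contribution → 8.224 μm/a
  ⇒ r_corr(carbon steel) = 25.83 μm/a
Power-law: D(3) = r_corr · 3^0.523
  D(3) = 25.83 × 3^0.523 = 25.83 × 1.776 = 45.89 μm
  Mass loss = 45.89 μm × 7.85 g/cm³ = 360.2 g·m⁻²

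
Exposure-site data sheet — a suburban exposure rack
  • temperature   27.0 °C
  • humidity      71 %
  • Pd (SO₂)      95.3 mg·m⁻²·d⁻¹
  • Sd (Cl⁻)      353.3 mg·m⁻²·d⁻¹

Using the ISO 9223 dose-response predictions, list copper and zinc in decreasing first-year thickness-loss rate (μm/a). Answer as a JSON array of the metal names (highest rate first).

["zinc", "copper"]

copper: f(T) = -0.080·(T−10) [T>10 °C] = -1.3600
  Pd branch = 0.0053·Pd^0.26·e^(0.059·RH+f) = 0.2934 μm/a
  Sd branch = 0.01025·Sd^0.27·e^(0.036·RH+0.049·T) = 2.417 μm/a
  sum: 0.2934 + 2.417 → r_corr = 2.711 μm/a
zinc: temperature factor f = -0.071·(17.0) = -1.2070
  SO₂ term: 0.0129·95.3^0.44·exp(0.046·71-1.2070) = 0.7509
  Cl⁻ term: 0.0175·353.3^0.57·exp(0.008·71+0.085·27.0) = 8.687
  r_corr = 0.7509 + 8.687 = 9.438 μm/a
Ordering by μm/a: zinc (9.44) > copper (2.71)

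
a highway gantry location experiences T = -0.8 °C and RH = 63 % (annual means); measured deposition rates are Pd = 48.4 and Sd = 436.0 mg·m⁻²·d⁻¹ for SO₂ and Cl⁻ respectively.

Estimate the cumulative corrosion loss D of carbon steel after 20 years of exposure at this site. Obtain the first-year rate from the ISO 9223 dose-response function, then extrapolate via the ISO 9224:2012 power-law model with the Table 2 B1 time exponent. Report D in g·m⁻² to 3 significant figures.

carbon steel: f(T) = +0.150·(T−10) [T≤10 °C] = -1.6200
  Pd branch = 1.77·Pd^0.52·e^(0.02·RH+f) = 9.284 μm/a
  Sd branch = 0.102·Sd^0.62·e^(0.033·RH+0.04·T) = 34.2 μm/a
  sum: 9.284 + 34.2 → r_corr = 43.49 μm/a
ISO 9224: D(t) = r_corr · t^b with b = 0.523 (carbon steel, B1)
  D(20) = 43.49 × 20^0.523 = 43.49 × 4.791 = 208.4 μm
  Mass loss = 208.4 μm × 7.85 g/cm³ = 1636 g·m⁻²

D(20) = 1.64e+03 g·m⁻²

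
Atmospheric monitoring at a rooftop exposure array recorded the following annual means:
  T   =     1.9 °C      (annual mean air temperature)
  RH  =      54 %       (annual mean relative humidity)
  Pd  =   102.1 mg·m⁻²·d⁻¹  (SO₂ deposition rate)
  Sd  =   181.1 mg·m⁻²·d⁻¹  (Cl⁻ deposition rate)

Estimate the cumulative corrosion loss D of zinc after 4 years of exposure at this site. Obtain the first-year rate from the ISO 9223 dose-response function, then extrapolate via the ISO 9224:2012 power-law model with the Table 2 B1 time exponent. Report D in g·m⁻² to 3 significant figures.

zinc: temperature factor f = +0.038·(-8.1) = -0.3078
  sulphur-dioxide contribution → 0.8703 μm/a
  chloride contribution → 0.6135 μm/a
  ⇒ r_corr(zinc) = 1.484 μm/a
ISO 9224: D(t) = r_corr · t^b with b = 0.813 (zinc, B1)
  D(4) = 1.484 × 4^0.813 = 1.484 × 3.087 = 4.58 μm
  Mass loss = 4.58 μm × 7.14 g/cm³ = 32.7 g·m⁻²

D(4) = 32.7 g·m⁻²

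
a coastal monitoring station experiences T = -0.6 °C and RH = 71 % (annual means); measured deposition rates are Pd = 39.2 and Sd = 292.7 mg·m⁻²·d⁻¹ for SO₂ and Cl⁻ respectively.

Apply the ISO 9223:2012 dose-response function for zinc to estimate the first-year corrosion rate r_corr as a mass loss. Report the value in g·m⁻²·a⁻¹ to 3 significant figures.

zinc: temperature factor f = +0.038·(-10.6) = -0.4028
  SO₂ term: 0.0129·39.2^0.44·exp(0.046·71-0.4028) = 1.135
  Sd branch = 0.0175·Sd^0.57·e^(0.008·RH+0.085·T) = 0.7472 μm/a
  r_corr = 1.135 + 0.7472 = 1.882 μm/a
Convert to mass loss: 1.882 μm/a × 7.14 g/cm³ = 13.44 g·m⁻²·a⁻¹

r_corr = 13.4 g·m⁻²·a⁻¹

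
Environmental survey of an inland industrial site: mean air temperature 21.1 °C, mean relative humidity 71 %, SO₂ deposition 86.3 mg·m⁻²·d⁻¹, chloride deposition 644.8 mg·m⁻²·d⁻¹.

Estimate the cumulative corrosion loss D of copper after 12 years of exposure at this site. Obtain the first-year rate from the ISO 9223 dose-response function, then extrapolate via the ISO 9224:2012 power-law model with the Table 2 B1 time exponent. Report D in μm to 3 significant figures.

D(12) = 13.6 μm

copper: f(T) = -0.080·(T−10) [T>10 °C] = -0.8880
  SO₂ term: 0.0053·86.3^0.26·exp(0.059·71-0.8880) = 0.4584
  Sd branch = 0.01025·Sd^0.27·e^(0.036·RH+0.049·T) = 2.13 μm/a
  r_corr = 0.4584 + 2.13 = 2.588 μm/a
Long-term exponent b (ISO 9224 Table 2, B1) = 0.667
  D(12) = 2.588 × 12^0.667 = 2.588 × 5.246 = 13.58 μm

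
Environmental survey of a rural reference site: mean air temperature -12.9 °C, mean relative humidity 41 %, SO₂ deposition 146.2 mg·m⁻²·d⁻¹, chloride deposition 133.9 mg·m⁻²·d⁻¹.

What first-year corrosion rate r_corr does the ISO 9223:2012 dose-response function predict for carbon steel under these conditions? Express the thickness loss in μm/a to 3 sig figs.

r_corr = 6.64 μm/a

carbon steel: temperature factor f = +0.150·(-22.9) = -3.4350
  Pd branch = 1.77·Pd^0.52·e^(0.02·RH+f) = 1.73 μm/a
  Sd branch = 0.102·Sd^0.62·e^(0.033·RH+0.04·T) = 4.906 μm/a
  sum: 1.73 + 4.906 → r_corr = 6.636 μm/a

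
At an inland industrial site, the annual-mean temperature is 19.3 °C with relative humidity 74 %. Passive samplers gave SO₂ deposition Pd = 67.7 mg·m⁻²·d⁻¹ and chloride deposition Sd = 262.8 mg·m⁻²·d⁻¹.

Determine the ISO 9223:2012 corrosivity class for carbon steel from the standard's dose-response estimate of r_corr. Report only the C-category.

C5

carbon steel: temperature factor f = -0.054·(9.3) = -0.5022
  Pd branch = 1.77·Pd^0.52·e^(0.02·RH+f) = 42.12 μm/a
  Cl⁻ term: 0.102·262.8^0.62·exp(0.033·74+0.04·19.3) = 80.28
  r_corr = 42.12 + 80.28 = 122.4 μm/a
ISO 9223 Table 2 (carbon steel): 80 < 122 ≤ 200 μm/a ⇒ C5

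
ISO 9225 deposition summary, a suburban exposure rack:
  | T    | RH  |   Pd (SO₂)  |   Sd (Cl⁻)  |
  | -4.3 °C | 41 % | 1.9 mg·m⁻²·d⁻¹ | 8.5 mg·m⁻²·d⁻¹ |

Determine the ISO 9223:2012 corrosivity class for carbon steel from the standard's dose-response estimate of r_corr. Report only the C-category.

C2

carbon steel: f(T) = +0.150·(T−10) [T≤10 °C] = -2.1450
  Pd branch = 1.77·Pd^0.52·e^(0.02·RH+f) = 0.6569 μm/a
  Sd branch = 0.102·Sd^0.62·e^(0.033·RH+0.04·T) = 1.252 μm/a
  r_corr = 0.6569 + 1.252 = 1.909 μm/a
ISO 9223 Table 2 (carbon steel): 1.3 < 1.91 ≤ 25 μm/a ⇒ C2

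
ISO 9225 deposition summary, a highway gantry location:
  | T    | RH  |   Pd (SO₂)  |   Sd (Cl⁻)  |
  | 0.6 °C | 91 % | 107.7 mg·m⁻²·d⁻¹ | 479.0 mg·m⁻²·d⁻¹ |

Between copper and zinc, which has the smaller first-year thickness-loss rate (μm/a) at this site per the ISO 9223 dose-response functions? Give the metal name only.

copper: T≤10 °C ⇒ hinge +0.126·(0.6−10) = -1.1844
  sulphur-dioxide contribution → 1.175 μm/a
  chloride contribution → 1.479 μm/a
  total first-year rate 2.654 μm/a
zinc: temperature factor f = +0.038·(-9.4) = -0.3572
  sulphur-dioxide contribution → 4.651 μm/a
  chloride contribution → 1.286 μm/a
  total first-year rate 5.937 μm/a
Ordering by μm/a: zinc (5.94) > copper (2.65)

copper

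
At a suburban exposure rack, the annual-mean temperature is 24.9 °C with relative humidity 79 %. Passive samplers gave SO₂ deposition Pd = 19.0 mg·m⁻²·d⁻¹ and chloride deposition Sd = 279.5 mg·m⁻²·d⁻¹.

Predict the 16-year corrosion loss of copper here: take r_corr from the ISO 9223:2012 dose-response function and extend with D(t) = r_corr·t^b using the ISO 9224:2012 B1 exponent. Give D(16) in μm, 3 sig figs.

D(16) = 19.7 μm

copper: T>10 °C ⇒ hinge -0.080·(24.9−10) = -1.1920
  Pd branch = 0.0053·Pd^0.26·e^(0.059·RH+f) = 0.3659 μm/a
  Cl⁻ term: 0.01025·279.5^0.27·exp(0.036·79+0.049·24.9) = 2.731
  sum: 0.3659 + 2.731 → r_corr = 3.096 μm/a
ISO 9224: D(t) = r_corr · t^b with b = 0.667 (copper, B1)
  D(16) = 3.096 × 16^0.667 = 3.096 × 6.355 = 19.68 μm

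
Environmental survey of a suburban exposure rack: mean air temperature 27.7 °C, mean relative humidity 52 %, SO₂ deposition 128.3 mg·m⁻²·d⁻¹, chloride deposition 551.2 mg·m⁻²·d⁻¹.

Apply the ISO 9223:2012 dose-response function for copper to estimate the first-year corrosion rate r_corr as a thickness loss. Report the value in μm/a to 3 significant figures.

r_corr = 1.52 μm/a

copper: temperature factor f = -0.080·(17.7) = -1.4160
  Pd branch = 0.0053·Pd^0.26·e^(0.059·RH+f) = 0.09769 μm/a
  Sd branch = 0.01025·Sd^0.27·e^(0.036·RH+0.049·T) = 1.423 μm/a
  r_corr = 0.09769 + 1.423 = 1.521 μm/a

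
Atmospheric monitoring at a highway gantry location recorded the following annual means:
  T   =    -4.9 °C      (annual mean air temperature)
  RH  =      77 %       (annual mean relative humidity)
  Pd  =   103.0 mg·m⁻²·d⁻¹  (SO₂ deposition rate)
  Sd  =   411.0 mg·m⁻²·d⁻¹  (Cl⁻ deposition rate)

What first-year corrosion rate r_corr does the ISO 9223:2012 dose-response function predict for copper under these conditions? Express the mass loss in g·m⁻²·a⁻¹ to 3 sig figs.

copper: T≤10 °C ⇒ hinge +0.126·(-4.9−10) = -1.8774
  Pd branch = 0.0053·Pd^0.26·e^(0.059·RH+f) = 0.2543 μm/a
  Cl⁻ term: 0.01025·411.0^0.27·exp(0.036·77+0.049·-4.9) = 0.6547
  sum: 0.2543 + 0.6547 → r_corr = 0.909 μm/a
Convert to mass loss: 0.909 μm/a × 8.96 g/cm³ = 8.144 g·m⁻²·a⁻¹

r_corr = 8.14 g·m⁻²·a⁻¹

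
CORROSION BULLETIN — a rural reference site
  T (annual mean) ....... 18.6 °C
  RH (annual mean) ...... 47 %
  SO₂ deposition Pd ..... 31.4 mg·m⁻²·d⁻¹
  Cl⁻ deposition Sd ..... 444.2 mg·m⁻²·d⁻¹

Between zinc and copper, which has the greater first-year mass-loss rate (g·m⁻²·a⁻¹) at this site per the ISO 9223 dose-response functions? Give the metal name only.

zinc

zinc: T>10 °C ⇒ hinge -0.071·(18.6−10) = -0.6106
  Pd branch = 0.0129·Pd^0.44·e^(0.046·RH+f) = 0.2773 μm/a
  Sd branch = 0.0175·Sd^0.57·e^(0.008·RH+0.085·T) = 4 μm/a
  r_corr = 0.2773 + 4 = 4.277 μm/a
  mass loss = 4.277 μm/a × 7.14 g/cm³ = 30.54 g·m⁻²·a⁻¹
copper: temperature factor f = -0.080·(8.6) = -0.6880
  SO₂ term: 0.0053·31.4^0.26·exp(0.059·47-0.6880) = 0.1045
  Sd branch = 0.01025·Sd^0.27·e^(0.036·RH+0.049·T) = 0.7181 μm/a
  r_corr = 0.1045 + 0.7181 = 0.8226 μm/a
  mass loss = 0.8226 μm/a × 8.96 g/cm³ = 7.371 g·m⁻²·a⁻¹
Ordering by g·m⁻²·a⁻¹: zinc (30.5) > copper (7.37)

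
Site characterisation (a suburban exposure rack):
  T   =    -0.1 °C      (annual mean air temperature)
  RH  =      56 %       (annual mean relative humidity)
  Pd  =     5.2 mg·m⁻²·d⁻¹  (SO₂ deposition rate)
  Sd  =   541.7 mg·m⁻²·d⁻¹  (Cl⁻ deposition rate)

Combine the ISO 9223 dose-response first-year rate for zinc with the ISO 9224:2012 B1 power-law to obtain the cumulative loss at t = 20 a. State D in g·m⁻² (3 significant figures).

D(20) = 99.6 g·m⁻²

zinc: f(T) = +0.038·(T−10) [T≤10 °C] = -0.3838
  Pd branch = 0.0129·Pd^0.44·e^(0.046·RH+f) = 0.2386 μm/a
  Sd branch = 0.0175·Sd^0.57·e^(0.008·RH+0.085·T) = 0.9821 μm/a
  r_corr = 0.2386 + 0.9821 = 1.221 μm/a
Power-law: D(20) = r_corr · 20^0.813
  D(20) = 1.221 × 20^0.813 = 1.221 × 11.42 = 13.94 μm
  Mass loss = 13.94 μm × 7.14 g/cm³ = 99.55 g·m⁻²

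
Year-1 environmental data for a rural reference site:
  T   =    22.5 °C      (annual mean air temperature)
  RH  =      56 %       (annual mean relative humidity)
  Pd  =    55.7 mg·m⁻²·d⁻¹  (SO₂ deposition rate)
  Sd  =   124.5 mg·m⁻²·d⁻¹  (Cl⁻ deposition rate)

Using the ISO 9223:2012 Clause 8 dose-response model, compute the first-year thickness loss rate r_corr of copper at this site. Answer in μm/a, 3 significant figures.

r_corr = 1.00 μm/a

copper: T>10 °C ⇒ hinge -0.080·(22.5−10) = -1.0000
  SO₂ term: 0.0053·55.7^0.26·exp(0.059·56-1.0000) = 0.1509
  Sd branch = 0.01025·Sd^0.27·e^(0.036·RH+0.049·T) = 0.8526 μm/a
  r_corr = 0.1509 + 0.8526 = 1.004 μm/a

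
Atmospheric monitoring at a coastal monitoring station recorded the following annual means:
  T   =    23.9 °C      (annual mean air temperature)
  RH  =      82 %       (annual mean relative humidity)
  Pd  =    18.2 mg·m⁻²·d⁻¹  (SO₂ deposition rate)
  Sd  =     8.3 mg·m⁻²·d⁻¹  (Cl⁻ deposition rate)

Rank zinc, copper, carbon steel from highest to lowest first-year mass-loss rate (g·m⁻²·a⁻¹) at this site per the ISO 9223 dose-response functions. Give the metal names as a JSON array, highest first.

["carbon steel", "copper", "zinc"]

zinc: temperature factor f = -0.071·(13.9) = -0.9869
  Pd branch = 0.0129·Pd^0.44·e^(0.046·RH+f) = 0.7492 μm/a
  Cl⁻ term: 0.0175·8.3^0.57·exp(0.008·82+0.085·23.9) = 0.8592
  r_corr = 0.7492 + 0.8592 = 1.608 μm/a
  mass loss = 1.608 μm/a × 7.14 g/cm³ = 11.48 g·m⁻²·a⁻¹
copper: f(T) = -0.080·(T−10) [T>10 °C] = -1.1120
  Pd branch = 0.0053·Pd^0.26·e^(0.059·RH+f) = 0.4678 μm/a
  Sd branch = 0.01025·Sd^0.27·e^(0.036·RH+0.049·T) = 1.121 μm/a
  r_corr = 0.4678 + 1.121 = 1.589 μm/a
  mass loss = 1.589 μm/a × 8.96 g/cm³ = 14.23 g·m⁻²·a⁻¹
carbon steel: f(T) = -0.054·(T−10) [T>10 °C] = -0.7506
  SO₂ term: 1.77·18.2^0.52·exp(0.02·82-0.7506) = 19.47
  Cl⁻ term: 0.102·8.3^0.62·exp(0.033·82+0.04·23.9) = 14.75
  r_corr = 19.47 + 14.75 = 34.23 μm/a
  mass loss = 34.23 μm/a × 7.85 g/cm³ = 268.7 g·m⁻²·a⁻¹
Ordering by g·m⁻²·a⁻¹: carbon steel (269) > copper (14.2) > zinc (11.5)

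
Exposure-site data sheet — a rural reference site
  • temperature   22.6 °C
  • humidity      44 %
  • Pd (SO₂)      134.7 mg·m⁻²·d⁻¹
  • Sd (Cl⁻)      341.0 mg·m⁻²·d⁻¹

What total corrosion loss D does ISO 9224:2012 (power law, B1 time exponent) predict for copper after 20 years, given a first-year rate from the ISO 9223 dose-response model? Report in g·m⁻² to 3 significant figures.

D(20) = 54.4 g·m⁻²

copper: f(T) = -0.080·(T−10) [T>10 °C] = -1.0080
  SO₂ term: 0.0053·134.7^0.26·exp(0.059·44-1.0080) = 0.0928
  Sd branch = 0.01025·Sd^0.27·e^(0.036·RH+0.049·T) = 0.7302 μm/a
  r_corr = 0.0928 + 0.7302 = 0.823 μm/a
Power-law: D(20) = r_corr · 20^0.667
  D(20) = 0.823 × 20^0.667 = 0.823 × 7.375 = 6.07 μm
  Mass loss = 6.07 μm × 8.96 g/cm³ = 54.39 g·m⁻²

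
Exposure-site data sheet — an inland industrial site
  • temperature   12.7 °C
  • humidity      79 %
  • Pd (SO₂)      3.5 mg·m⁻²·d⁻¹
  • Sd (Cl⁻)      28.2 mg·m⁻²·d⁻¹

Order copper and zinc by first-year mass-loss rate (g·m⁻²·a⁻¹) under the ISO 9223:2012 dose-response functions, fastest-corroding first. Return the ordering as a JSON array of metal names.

copper: T>10 °C ⇒ hinge -0.080·(12.7−10) = -0.2160
  Pd branch = 0.0053·Pd^0.26·e^(0.059·RH+f) = 0.6254 μm/a
  Sd branch = 0.01025·Sd^0.27·e^(0.036·RH+0.049·T) = 0.8085 μm/a
  sum: 0.6254 + 0.8085 → r_corr = 1.434 μm/a
  mass loss = 1.434 μm/a × 8.96 g/cm³ = 12.85 g·m⁻²·a⁻¹
zinc: temperature factor f = -0.071·(2.7) = -0.1917
  Pd branch = 0.0129·Pd^0.44·e^(0.046·RH+f) = 0.6998 μm/a
  Cl⁻ term: 0.0175·28.2^0.57·exp(0.008·79+0.085·12.7) = 0.6501
  sum: 0.6998 + 0.6501 → r_corr = 1.35 μm/a
  mass loss = 1.35 μm/a × 7.14 g/cm³ = 9.638 g·m⁻²·a⁻¹
Ordering by g·m⁻²·a⁻¹: copper (12.8) > zinc (9.64)

["copper", "zinc"]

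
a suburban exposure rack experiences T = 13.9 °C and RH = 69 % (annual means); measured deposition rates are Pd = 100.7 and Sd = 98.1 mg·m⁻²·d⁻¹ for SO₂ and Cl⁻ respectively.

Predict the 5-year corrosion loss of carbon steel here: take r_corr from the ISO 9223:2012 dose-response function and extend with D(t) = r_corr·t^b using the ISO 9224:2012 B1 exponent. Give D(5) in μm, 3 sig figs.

D(5) = 215 μm

carbon steel: temperature factor f = -0.054·(3.9) = -0.2106
  Pd branch = 1.77·Pd^0.52·e^(0.02·RH+f) = 62.72 μm/a
  Sd branch = 0.102·Sd^0.62·e^(0.033·RH+0.04·T) = 29.77 μm/a
  r_corr = 62.72 + 29.77 = 92.49 μm/a
Long-term exponent b (ISO 9224 Table 2, B1) = 0.523
  D(5) = 92.49 × 5^0.523 = 92.49 × 2.32 = 214.6 μm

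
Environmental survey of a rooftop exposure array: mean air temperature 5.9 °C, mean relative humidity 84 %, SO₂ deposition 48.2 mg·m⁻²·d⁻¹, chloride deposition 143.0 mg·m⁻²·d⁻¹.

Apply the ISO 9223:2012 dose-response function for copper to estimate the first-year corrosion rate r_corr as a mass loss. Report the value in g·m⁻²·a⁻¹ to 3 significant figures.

copper: T≤10 °C ⇒ hinge +0.126·(5.9−10) = -0.5166
  SO₂ term: 0.0053·48.2^0.26·exp(0.059·84-0.5166) = 1.23
  Cl⁻ term: 0.01025·143.0^0.27·exp(0.036·84+0.049·5.9) = 1.075
  r_corr = 1.23 + 1.075 = 2.305 μm/a
Convert to mass loss: 2.305 μm/a × 8.96 g/cm³ = 20.65 g·m⁻²·a⁻¹

r_corr = 20.7 g·m⁻²·a⁻¹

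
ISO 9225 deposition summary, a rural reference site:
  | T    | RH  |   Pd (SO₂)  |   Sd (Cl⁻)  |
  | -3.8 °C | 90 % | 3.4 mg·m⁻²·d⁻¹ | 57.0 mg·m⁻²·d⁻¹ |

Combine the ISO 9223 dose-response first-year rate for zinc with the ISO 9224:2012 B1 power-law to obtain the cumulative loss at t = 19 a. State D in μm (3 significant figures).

D(19) = 11.9 μm

zinc: f(T) = +0.038·(T−10) [T≤10 °C] = -0.5244
  Pd branch = 0.0129·Pd^0.44·e^(0.046·RH+f) = 0.8216 μm/a
  Sd branch = 0.0175·Sd^0.57·e^(0.008·RH+0.085·T) = 0.2608 μm/a
  sum: 0.8216 + 0.2608 → r_corr = 1.082 μm/a
Long-term exponent b (ISO 9224 Table 2, B1) = 0.813
  D(19) = 1.082 × 19^0.813 = 1.082 × 10.96 = 11.86 μm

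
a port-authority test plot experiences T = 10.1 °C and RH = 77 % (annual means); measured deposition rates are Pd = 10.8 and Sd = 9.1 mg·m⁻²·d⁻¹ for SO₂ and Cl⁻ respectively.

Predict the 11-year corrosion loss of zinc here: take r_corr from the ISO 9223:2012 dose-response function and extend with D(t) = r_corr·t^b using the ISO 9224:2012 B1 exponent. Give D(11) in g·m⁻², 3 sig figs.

zinc: f(T) = -0.071·(T−10) [T>10 °C] = -0.0071
  sulphur-dioxide contribution → 1.26 μm/a
  chloride contribution → 0.2692 μm/a
  ⇒ r_corr(zinc) = 1.53 μm/a
Power-law: D(11) = r_corr · 11^0.813
  D(11) = 1.53 × 11^0.813 = 1.53 × 7.025 = 10.75 μm
  Mass loss = 10.75 μm × 7.14 g/cm³ = 76.72 g·m⁻²

D(11) = 76.7 g·m⁻²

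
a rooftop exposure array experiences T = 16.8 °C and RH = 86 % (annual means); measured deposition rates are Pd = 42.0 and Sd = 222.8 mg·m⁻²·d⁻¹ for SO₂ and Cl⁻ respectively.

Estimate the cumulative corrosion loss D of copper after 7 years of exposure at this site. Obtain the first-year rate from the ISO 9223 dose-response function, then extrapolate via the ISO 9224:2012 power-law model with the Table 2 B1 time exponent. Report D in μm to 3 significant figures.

copper: temperature factor f = -0.080·(6.8) = -0.5440
  sulphur-dioxide contribution → 1.299 μm/a
  chloride contribution → 2.222 μm/a
  total first-year rate 3.521 μm/a
ISO 9224: D(t) = r_corr · t^b with b = 0.667 (copper, B1)
  D(7) = 3.521 × 7^0.667 = 3.521 × 3.662 = 12.89 μm

D(7) = 12.9 μm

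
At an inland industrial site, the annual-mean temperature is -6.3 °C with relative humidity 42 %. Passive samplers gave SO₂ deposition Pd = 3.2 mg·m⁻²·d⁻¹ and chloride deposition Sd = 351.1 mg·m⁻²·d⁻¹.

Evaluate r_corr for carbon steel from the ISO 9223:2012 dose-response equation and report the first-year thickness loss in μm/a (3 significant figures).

carbon steel: f(T) = +0.150·(T−10) [T≤10 °C] = -2.4450
  SO₂ term: 1.77·3.2^0.52·exp(0.02·42-2.4450) = 0.651
  Sd branch = 0.102·Sd^0.62·e^(0.033·RH+0.04·T) = 12 μm/a
  r_corr = 0.651 + 12 = 12.65 μm/a

r_corr = 12.7 μm/a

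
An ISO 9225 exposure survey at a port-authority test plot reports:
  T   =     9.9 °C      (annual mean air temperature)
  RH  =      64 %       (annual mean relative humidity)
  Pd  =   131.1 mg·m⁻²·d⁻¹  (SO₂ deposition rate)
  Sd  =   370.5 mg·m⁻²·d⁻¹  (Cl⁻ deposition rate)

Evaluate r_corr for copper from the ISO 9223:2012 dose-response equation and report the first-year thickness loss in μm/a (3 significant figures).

r_corr = 1.63 μm/a

copper: temperature factor f = +0.126·(-0.1) = -0.0126
  SO₂ term: 0.0053·131.1^0.26·exp(0.059·64-0.0126) = 0.8115
  Cl⁻ term: 0.01025·370.5^0.27·exp(0.036·64+0.049·9.9) = 0.8234
  r_corr = 0.8115 + 0.8234 = 1.635 μm/a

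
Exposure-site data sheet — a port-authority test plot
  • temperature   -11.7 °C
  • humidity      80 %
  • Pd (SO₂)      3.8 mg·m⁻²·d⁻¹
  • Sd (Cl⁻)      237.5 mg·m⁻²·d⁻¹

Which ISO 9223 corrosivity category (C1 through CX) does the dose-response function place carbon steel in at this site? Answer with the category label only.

carbon steel: T≤10 °C ⇒ hinge +0.150·(-11.7−10) = -3.2550
  sulphur-dioxide contribution → 0.6772 μm/a
  chloride contribution → 26.59 μm/a
  total first-year rate 27.27 μm/a
ISO 9223 Table 2 (carbon steel): 25 < 27.3 ≤ 50 μm/a ⇒ C3

C3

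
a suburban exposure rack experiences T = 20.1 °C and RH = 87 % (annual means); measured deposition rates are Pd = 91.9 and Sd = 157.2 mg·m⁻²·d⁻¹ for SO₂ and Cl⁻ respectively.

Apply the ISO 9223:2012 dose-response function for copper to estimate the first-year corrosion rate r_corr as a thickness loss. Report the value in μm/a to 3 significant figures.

r_corr = 3.76 μm/a

copper: temperature factor f = -0.080·(10.1) = -0.8080
  Pd branch = 0.0053·Pd^0.26·e^(0.059·RH+f) = 1.297 μm/a
  Cl⁻ term: 0.01025·157.2^0.27·exp(0.036·87+0.049·20.1) = 2.464
  sum: 1.297 + 2.464 → r_corr = 3.762 μm/a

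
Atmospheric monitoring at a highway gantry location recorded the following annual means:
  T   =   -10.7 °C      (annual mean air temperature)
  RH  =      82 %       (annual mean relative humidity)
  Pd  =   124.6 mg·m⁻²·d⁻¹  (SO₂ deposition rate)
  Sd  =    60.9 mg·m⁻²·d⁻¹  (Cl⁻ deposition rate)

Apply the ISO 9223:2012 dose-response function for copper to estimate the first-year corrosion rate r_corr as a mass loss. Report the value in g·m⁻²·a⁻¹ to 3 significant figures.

r_corr = 4.70 g·m⁻²·a⁻¹

copper: temperature factor f = +0.126·(-20.7) = -2.6082
  Pd branch = 0.0053·Pd^0.26·e^(0.059·RH+f) = 0.1728 μm/a
  Cl⁻ term: 0.01025·60.9^0.27·exp(0.036·82+0.049·-10.7) = 0.3523
  r_corr = 0.1728 + 0.3523 = 0.5251 μm/a
Convert to mass loss: 0.5251 μm/a × 8.96 g/cm³ = 4.705 g·m⁻²·a⁻¹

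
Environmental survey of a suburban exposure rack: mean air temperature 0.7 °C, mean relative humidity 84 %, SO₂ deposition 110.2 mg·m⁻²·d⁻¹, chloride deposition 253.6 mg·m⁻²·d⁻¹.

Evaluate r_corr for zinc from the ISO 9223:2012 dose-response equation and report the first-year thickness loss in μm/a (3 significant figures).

zinc: T≤10 °C ⇒ hinge +0.038·(0.7−10) = -0.3534
  Pd branch = 0.0129·Pd^0.44·e^(0.046·RH+f) = 3.418 μm/a
  Cl⁻ term: 0.0175·253.6^0.57·exp(0.008·84+0.085·0.7) = 0.8533
  sum: 3.418 + 0.8533 → r_corr = 4.271 μm/a

r_corr = 4.27 μm/a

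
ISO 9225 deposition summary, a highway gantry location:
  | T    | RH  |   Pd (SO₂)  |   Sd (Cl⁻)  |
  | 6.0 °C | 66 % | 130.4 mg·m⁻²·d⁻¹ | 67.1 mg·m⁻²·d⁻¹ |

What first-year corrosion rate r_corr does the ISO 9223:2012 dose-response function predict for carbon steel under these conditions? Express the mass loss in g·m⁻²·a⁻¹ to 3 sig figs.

carbon steel: temperature factor f = +0.150·(-4.0) = -0.6000
  Pd branch = 1.77·Pd^0.52·e^(0.02·RH+f) = 45.77 μm/a
  Sd branch = 0.102·Sd^0.62·e^(0.033·RH+0.04·T) = 15.53 μm/a
  r_corr = 45.77 + 15.53 = 61.31 μm/a
Convert to mass loss: 61.31 μm/a × 7.85 g/cm³ = 481.3 g·m⁻²·a⁻¹

r_corr = 481 g·m⁻²·a⁻¹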